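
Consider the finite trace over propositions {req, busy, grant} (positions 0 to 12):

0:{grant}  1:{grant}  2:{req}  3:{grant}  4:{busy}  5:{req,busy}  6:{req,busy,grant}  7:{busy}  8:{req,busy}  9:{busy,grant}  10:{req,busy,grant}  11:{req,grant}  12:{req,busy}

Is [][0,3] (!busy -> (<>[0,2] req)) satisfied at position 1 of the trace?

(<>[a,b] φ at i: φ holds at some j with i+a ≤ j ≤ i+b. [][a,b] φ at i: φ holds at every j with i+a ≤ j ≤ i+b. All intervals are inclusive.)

True

Check (!busy -> (<>[0,2] req)) at every j in [1,4]:
  j=1: antecedent true; consequent holds (witness at 2) → ✓
  j=2: antecedent true; consequent holds (witness at 2) → ✓
  j=3: antecedent true; consequent holds (witness at 5) → ✓
  j=4: antecedent false → ✓
All positions satisfy it → formula holds.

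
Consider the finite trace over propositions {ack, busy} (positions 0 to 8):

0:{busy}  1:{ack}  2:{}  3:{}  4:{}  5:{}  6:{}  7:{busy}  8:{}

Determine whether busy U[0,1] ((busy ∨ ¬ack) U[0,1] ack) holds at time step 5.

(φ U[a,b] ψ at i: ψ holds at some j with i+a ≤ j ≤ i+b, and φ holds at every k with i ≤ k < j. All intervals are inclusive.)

False

Need some j in [5,6] with ((busy ∨ ¬ack) U[0,1] ack), and busy at every k in [5,j-1].
  j=5: ((busy ∨ ¬ack) U[0,1] ack) — fails.
  j=6: ((busy ∨ ¬ack) U[0,1] ack) — fails.
No j in the window works → until fails.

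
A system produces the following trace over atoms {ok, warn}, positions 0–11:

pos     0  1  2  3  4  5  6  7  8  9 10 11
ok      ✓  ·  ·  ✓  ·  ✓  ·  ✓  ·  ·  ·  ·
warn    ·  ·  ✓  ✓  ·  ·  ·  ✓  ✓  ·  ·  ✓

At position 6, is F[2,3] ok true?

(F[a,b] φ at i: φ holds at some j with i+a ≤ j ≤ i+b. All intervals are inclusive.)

Check ok at each j in [8,9]:
  j=8: false
  j=9: false
No position in the window satisfies it → formula fails.

Does not hold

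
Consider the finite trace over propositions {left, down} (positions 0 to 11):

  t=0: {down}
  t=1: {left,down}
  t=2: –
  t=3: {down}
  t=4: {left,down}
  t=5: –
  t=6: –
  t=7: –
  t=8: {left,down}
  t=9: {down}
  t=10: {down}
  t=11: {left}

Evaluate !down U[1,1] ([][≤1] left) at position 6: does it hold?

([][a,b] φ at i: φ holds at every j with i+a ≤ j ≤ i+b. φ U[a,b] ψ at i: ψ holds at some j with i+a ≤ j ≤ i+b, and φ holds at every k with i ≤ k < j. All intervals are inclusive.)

Need some j in [7,7] with [][≤1] left, and !down at every k in [6,j-1].
  j=7: [][≤1] left — fails at 7.
No j in the window works → until fails.

No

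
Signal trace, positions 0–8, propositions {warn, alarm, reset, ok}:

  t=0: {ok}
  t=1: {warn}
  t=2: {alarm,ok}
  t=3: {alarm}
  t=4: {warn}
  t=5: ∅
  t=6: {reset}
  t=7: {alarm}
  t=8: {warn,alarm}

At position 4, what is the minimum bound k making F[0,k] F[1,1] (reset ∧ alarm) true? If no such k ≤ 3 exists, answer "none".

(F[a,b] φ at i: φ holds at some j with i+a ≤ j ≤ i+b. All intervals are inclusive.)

none

Scan j = 4,5,… for F[1,1] (reset ∧ alarm):
  j=4: fails
  j=5: fails
  j=6: fails
  j=7: fails
No j in [4,7] satisfies it → none.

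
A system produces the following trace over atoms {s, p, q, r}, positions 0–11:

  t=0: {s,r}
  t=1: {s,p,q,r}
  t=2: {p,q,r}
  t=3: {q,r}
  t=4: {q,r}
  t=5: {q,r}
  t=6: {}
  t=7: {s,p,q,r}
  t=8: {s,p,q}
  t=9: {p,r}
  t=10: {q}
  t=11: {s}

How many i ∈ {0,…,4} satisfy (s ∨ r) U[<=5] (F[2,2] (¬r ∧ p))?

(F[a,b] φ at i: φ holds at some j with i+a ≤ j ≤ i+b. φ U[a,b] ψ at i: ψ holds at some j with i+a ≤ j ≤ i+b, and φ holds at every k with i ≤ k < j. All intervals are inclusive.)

Evaluate at each i in [0,4]:
  i=0: ✗ (no rhs in [0,5])
  i=1: ✓ (rhs at j=6; lhs holds on [1,5])
  i=2: ✓ (rhs at j=6; lhs holds on [2,5])
  i=3: ✓ (rhs at j=6; lhs holds on [3,5])
  i=4: ✓ (rhs at j=6; lhs holds on [4,5])
Positions where it holds: {1, 2, 3, 4} → 4.

4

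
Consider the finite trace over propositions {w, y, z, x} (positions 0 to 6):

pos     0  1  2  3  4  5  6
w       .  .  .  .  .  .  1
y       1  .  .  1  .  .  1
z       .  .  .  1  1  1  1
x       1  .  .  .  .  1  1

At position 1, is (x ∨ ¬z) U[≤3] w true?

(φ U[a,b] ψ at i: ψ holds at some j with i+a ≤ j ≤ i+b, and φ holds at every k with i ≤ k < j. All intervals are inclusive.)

Need some j in [1,4] with w, and (x ∨ ¬z) at every k in [1,j-1].
  j=1: w false.
  j=2: w false.
  j=3: w false.
  j=4: w false.
No j in the window works → until fails.

False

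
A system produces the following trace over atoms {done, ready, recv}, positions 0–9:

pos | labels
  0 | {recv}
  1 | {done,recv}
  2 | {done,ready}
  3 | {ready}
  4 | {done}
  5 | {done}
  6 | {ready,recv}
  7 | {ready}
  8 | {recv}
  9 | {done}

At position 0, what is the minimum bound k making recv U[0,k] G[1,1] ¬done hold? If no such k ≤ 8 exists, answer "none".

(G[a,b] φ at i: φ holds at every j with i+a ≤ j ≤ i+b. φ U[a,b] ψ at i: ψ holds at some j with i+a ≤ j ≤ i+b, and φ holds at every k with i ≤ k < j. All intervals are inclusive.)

2

Need earliest j ≥ 0 with G[1,1] ¬done, and recv at every k in [0,j-1].
  j=0: rhs fails.
  j=1: rhs fails.
  j=2: rhs holds; lhs holds on [0,1]. k = 2.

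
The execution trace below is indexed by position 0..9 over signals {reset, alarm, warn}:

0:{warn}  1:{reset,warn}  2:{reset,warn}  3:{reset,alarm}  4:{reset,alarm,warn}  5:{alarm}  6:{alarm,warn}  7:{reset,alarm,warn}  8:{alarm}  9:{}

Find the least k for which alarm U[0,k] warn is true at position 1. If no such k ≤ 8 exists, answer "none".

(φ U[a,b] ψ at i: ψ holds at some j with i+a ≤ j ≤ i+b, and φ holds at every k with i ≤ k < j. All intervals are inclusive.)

Need earliest j ≥ 1 with warn, and alarm at every k in [1,j-1].
  j=1: rhs holds (empty prefix). k = 0.

0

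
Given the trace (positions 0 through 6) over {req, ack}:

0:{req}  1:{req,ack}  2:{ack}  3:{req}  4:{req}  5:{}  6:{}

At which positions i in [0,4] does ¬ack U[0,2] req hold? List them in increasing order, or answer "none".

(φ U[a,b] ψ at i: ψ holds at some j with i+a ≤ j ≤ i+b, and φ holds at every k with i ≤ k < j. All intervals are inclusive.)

0, 1, 3, 4

Evaluate at each i in [0,4]:
  i=0: ✓ (rhs at j=0)
  i=1: ✓ (rhs at j=1)
  i=2: ✗ (lhs fails at k=2 before rhs at j=3)
  i=3: ✓ (rhs at j=3)
  i=4: ✓ (rhs at j=4)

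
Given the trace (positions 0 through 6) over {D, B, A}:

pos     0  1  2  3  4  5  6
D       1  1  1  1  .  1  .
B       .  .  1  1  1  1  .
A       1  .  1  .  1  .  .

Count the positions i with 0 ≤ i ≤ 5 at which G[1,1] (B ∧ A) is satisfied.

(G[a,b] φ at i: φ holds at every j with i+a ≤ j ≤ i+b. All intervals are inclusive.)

2

Evaluate at each i in [0,5]:
  i=0: ✗ (fails at j=1)
  i=1: ✓ (all of [2,2])
  i=2: ✗ (fails at j=3)
  i=3: ✓ (all of [4,4])
  i=4: ✗ (fails at j=5)
  i=5: ✗ (fails at j=6)
Positions where it holds: {1, 3} → 2.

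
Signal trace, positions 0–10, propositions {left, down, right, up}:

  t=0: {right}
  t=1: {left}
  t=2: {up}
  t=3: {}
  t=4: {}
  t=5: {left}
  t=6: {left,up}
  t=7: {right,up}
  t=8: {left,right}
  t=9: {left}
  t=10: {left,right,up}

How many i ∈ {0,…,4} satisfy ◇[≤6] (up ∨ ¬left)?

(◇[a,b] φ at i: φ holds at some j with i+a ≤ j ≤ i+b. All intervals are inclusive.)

5

Evaluate at each i in [0,4]:
  i=0: ✓ (witness j=0)
  i=1: ✓ (witness j=2)
  i=2: ✓ (witness j=2)
  i=3: ✓ (witness j=3)
  i=4: ✓ (witness j=4)
Positions where it holds: {0, 1, 2, 3, 4} → 5.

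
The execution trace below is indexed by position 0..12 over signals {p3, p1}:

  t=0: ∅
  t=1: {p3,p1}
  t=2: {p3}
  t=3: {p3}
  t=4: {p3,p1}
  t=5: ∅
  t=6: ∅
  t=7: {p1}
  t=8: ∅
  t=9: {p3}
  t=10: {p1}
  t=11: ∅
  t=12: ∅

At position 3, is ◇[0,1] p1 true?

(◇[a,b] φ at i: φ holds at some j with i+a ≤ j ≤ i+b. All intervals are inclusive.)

Yes

Check p1 at each j in [3,4]:
  j=3: false
  j=4: true
Found at j=4 → formula holds.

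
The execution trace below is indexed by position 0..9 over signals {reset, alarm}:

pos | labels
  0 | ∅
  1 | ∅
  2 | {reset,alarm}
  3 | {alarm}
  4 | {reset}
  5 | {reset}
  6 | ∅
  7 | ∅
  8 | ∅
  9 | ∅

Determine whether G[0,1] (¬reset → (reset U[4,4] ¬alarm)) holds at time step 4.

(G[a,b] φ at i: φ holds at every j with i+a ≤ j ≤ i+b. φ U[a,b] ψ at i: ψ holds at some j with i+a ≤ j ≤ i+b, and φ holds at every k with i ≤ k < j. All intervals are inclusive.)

True

Check (¬reset → (reset U[4,4] ¬alarm)) at every j in [4,5]:
  j=4: antecedent false → ✓
  j=5: antecedent false → ✓
All positions satisfy it → formula holds.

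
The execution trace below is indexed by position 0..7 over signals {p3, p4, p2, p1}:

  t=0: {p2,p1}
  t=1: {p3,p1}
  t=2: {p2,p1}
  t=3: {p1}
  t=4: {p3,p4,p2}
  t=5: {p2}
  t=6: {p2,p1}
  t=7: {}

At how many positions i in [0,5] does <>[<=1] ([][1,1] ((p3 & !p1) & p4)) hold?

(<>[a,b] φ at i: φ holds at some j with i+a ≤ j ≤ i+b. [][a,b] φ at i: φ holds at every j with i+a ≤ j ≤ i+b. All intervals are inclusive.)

2

Evaluate at each i in [0,5]:
  i=0: ✗ (none in [0,1])
  i=1: ✗ (none in [1,2])
  i=2: ✓ (witness j=3)
  i=3: ✓ (witness j=3)
  i=4: ✗ (none in [4,5])
  i=5: ✗ (none in [5,6])
Positions where it holds: {2, 3} → 2.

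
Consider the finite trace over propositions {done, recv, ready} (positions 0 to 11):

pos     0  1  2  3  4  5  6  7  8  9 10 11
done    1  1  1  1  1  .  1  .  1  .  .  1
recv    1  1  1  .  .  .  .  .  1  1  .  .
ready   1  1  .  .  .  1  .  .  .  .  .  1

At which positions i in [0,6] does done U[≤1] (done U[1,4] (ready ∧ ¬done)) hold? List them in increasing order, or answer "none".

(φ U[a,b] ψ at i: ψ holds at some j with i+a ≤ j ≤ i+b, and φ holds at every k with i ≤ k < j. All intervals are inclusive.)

Evaluate at each i in [0,6]:
  i=0: ✓ (rhs at j=1; lhs holds on [0,0])
  i=1: ✓ (rhs at j=1)
  i=2: ✓ (rhs at j=2)
  i=3: ✓ (rhs at j=3)
  i=4: ✓ (rhs at j=4)
  i=5: ✗ (no rhs in [5,6])
  i=6: ✗ (no rhs in [6,7])

0, 1, 2, 3, 4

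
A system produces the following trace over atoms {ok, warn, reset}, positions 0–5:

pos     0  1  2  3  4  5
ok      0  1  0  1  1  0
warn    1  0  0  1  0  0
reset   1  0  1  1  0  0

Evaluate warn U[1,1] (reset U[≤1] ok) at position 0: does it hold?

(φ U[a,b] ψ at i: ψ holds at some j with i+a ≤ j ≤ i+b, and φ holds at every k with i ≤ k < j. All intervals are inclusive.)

Holds

Need some j in [1,1] with (reset U[≤1] ok), and warn at every k in [0,j-1].
  j=1: (reset U[≤1] ok) holds; warn holds at every k in [0,0] → satisfied.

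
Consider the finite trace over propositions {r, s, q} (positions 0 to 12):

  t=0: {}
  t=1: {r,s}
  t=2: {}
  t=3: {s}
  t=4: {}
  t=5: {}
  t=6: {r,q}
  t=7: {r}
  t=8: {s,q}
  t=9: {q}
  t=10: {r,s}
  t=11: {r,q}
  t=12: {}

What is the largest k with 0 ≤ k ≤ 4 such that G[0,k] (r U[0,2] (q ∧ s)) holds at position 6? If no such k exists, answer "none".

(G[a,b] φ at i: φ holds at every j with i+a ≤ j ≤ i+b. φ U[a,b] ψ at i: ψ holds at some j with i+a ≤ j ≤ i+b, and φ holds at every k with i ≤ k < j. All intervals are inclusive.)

2

(r U[0,2] (q ∧ s)) must hold from j=6 onward; find where it first fails.
  j=6: holds
  j=7: holds
  j=8: holds
  j=9: fails
Holds on [6,8], so largest k = 2.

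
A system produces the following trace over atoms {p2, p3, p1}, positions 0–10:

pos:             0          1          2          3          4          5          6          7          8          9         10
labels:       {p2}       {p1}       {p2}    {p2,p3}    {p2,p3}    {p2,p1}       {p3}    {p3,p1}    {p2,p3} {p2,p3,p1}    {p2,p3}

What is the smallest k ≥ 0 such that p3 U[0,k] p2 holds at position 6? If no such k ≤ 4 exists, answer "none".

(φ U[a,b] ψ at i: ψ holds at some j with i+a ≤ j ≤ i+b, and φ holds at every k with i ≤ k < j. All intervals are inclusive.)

Need earliest j ≥ 6 with p2, and p3 at every k in [6,j-1].
  j=6: rhs fails.
  j=7: rhs fails.
  j=8: rhs holds; lhs holds on [6,7]. k = 2.

2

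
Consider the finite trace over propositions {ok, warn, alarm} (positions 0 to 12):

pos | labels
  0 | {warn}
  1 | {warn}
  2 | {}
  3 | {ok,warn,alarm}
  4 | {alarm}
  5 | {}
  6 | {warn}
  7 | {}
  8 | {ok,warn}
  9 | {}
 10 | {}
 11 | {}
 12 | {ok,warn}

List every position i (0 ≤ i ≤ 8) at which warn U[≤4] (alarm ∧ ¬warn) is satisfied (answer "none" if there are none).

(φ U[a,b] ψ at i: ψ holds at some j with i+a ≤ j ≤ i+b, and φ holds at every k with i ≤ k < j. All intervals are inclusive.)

Evaluate at each i in [0,8]:
  i=0: ✗ (lhs fails at k=2 before rhs at j=4)
  i=1: ✗ (lhs fails at k=2 before rhs at j=4)
  i=2: ✗ (lhs fails at k=2 before rhs at j=4)
  i=3: ✓ (rhs at j=4; lhs holds on [3,3])
  i=4: ✓ (rhs at j=4)
  i=5: ✗ (no rhs in [5,9])
  i=6: ✗ (no rhs in [6,10])
  i=7: ✗ (no rhs in [7,11])
  i=8: ✗ (no rhs in [8,12])

3, 4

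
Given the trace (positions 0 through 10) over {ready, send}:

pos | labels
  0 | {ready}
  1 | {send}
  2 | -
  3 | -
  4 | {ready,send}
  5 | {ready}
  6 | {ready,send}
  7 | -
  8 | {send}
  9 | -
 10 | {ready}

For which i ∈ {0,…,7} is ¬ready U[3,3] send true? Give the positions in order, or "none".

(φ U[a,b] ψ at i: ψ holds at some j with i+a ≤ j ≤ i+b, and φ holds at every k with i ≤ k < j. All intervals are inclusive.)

Evaluate at each i in [0,7]:
  i=0: ✗ (no rhs in [3,3])
  i=1: ✓ (rhs at j=4; lhs holds on [1,3])
  i=2: ✗ (no rhs in [5,5])
  i=3: ✗ (lhs fails at k=4 before rhs at j=6)
  i=4: ✗ (no rhs in [7,7])
  i=5: ✗ (lhs fails at k=5 before rhs at j=8)
  i=6: ✗ (no rhs in [9,9])
  i=7: ✗ (no rhs in [10,10])

1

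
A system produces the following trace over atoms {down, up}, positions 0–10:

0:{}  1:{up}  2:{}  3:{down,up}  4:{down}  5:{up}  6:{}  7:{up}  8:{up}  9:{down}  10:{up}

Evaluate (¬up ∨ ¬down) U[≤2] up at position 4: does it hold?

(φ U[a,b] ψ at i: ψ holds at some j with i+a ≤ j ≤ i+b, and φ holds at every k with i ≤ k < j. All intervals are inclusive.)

True

Need some j in [4,6] with up, and (¬up ∨ ¬down) at every k in [4,j-1].
  j=4: up false.
  j=5: up holds; (¬up ∨ ¬down) holds at every k in [4,4] → satisfied.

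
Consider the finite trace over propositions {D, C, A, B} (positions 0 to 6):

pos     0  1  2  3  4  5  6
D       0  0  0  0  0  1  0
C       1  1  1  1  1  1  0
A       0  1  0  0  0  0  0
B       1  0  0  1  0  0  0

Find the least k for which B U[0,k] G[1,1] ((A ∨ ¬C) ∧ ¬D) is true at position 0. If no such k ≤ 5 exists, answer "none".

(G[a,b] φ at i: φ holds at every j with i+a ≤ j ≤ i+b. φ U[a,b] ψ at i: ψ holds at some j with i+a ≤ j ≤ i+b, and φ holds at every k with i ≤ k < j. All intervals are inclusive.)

0

Need earliest j ≥ 0 with G[1,1] ((A ∨ ¬C) ∧ ¬D), and B at every k in [0,j-1].
  j=0: rhs holds (empty prefix). k = 0.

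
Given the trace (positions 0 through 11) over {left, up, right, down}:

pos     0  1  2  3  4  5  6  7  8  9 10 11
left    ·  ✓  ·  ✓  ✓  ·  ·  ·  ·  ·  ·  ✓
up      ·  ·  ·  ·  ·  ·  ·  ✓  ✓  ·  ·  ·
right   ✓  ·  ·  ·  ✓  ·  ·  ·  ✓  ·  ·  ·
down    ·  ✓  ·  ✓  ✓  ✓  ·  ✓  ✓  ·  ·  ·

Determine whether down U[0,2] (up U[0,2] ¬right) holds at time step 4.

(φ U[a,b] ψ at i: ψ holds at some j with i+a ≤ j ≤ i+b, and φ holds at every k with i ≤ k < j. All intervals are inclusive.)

Need some j in [4,6] with (up U[0,2] ¬right), and down at every k in [4,j-1].
  j=4: (up U[0,2] ¬right) — fails.
  j=5: (up U[0,2] ¬right) holds; down holds at every k in [4,4] → satisfied.

True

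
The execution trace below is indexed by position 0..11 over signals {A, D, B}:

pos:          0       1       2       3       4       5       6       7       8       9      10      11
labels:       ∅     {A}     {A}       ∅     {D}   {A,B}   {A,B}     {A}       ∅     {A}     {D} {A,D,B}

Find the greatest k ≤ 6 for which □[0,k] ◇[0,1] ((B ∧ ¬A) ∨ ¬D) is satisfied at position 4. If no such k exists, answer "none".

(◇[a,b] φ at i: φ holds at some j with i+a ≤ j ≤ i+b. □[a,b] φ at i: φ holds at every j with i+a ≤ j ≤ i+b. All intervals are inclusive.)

5

◇[0,1] ((B ∧ ¬A) ∨ ¬D) must hold from j=4 onward; find where it first fails.
  j=4: holds
  j=5: holds
  j=6: holds
  j=7: holds
  j=8: holds
  j=9: holds
  j=10: fails
Holds on [4,9], so largest k = 5.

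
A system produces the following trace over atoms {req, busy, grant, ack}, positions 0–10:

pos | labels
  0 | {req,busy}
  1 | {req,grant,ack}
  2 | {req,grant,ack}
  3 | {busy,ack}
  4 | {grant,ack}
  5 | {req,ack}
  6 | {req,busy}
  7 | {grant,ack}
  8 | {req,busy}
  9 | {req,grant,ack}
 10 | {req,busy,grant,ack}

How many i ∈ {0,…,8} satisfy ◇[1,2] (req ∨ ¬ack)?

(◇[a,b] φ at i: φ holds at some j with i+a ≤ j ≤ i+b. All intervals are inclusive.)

8

Evaluate at each i in [0,8]:
  i=0: ✓ (witness j=1)
  i=1: ✓ (witness j=2)
  i=2: ✗ (none in [3,4])
  i=3: ✓ (witness j=5)
  i=4: ✓ (witness j=5)
  i=5: ✓ (witness j=6)
  i=6: ✓ (witness j=8)
  i=7: ✓ (witness j=8)
  i=8: ✓ (witness j=9)
Positions where it holds: {0, 1, 3, 4, 5, 6, 7, 8} → 8.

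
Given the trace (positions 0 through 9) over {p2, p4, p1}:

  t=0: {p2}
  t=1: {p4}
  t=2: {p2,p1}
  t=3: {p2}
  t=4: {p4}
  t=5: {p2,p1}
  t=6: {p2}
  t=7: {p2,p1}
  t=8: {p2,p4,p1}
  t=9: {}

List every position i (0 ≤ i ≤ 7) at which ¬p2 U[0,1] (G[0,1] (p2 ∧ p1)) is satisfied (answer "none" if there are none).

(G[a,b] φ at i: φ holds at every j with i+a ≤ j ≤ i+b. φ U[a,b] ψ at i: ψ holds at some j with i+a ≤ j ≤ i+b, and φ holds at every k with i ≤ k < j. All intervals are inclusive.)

Evaluate at each i in [0,7]:
  i=0: ✗ (no rhs in [0,1])
  i=1: ✗ (no rhs in [1,2])
  i=2: ✗ (no rhs in [2,3])
  i=3: ✗ (no rhs in [3,4])
  i=4: ✗ (no rhs in [4,5])
  i=5: ✗ (no rhs in [5,6])
  i=6: ✗ (lhs fails at k=6 before rhs at j=7)
  i=7: ✓ (rhs at j=7)

7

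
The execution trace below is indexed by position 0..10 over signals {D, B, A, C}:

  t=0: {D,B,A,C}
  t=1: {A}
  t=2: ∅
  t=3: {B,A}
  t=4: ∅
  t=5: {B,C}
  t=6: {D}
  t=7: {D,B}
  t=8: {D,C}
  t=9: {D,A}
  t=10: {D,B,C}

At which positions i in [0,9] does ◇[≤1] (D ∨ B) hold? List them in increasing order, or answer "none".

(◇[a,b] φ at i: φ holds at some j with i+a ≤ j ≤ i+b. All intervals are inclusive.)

0, 2, 3, 4, 5, 6, 7, 8, 9

Evaluate at each i in [0,9]:
  i=0: ✓ (witness j=0)
  i=1: ✗ (none in [1,2])
  i=2: ✓ (witness j=3)
  i=3: ✓ (witness j=3)
  i=4: ✓ (witness j=5)
  i=5: ✓ (witness j=5)
  i=6: ✓ (witness j=6)
  i=7: ✓ (witness j=7)
  i=8: ✓ (witness j=8)
  i=9: ✓ (witness j=9)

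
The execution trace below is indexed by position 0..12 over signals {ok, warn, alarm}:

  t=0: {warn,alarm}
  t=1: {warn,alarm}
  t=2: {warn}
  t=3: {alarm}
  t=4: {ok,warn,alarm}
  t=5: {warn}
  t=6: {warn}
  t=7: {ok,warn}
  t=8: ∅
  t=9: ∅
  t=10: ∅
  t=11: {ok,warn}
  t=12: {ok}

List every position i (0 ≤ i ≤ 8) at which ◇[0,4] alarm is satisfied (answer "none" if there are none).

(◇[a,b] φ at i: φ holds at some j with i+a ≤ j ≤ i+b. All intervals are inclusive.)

0, 1, 2, 3, 4

Evaluate at each i in [0,8]:
  i=0: ✓ (witness j=0)
  i=1: ✓ (witness j=1)
  i=2: ✓ (witness j=3)
  i=3: ✓ (witness j=3)
  i=4: ✓ (witness j=4)
  i=5: ✗ (none in [5,9])
  i=6: ✗ (none in [6,10])
  i=7: ✗ (none in [7,11])
  i=8: ✗ (none in [8,12])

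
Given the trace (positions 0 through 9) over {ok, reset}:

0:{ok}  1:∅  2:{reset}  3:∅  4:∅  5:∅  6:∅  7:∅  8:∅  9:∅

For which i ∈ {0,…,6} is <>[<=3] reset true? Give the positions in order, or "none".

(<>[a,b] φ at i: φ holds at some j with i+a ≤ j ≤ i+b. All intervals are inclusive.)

Evaluate at each i in [0,6]:
  i=0: ✓ (witness j=2)
  i=1: ✓ (witness j=2)
  i=2: ✓ (witness j=2)
  i=3: ✗ (none in [3,6])
  i=4: ✗ (none in [4,7])
  i=5: ✗ (none in [5,8])
  i=6: ✗ (none in [6,9])

0, 1, 2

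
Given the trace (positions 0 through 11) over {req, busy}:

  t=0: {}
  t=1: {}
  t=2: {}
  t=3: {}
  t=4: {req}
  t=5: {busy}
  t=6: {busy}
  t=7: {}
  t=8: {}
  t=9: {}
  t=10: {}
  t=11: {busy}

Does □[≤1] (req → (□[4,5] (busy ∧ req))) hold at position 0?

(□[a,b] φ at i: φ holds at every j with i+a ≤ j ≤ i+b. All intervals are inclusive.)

Holds

Check (req → (□[4,5] (busy ∧ req))) at every j in [0,1]:
  j=0: antecedent false → ✓
  j=1: antecedent false → ✓
All positions satisfy it → formula holds.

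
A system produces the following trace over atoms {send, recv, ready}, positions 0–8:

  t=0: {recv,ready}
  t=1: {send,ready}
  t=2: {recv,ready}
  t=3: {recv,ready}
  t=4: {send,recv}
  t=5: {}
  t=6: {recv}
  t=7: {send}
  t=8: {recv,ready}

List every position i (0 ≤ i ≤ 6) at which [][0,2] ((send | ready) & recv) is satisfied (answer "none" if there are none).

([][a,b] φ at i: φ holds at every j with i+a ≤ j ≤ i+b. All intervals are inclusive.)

2

Evaluate at each i in [0,6]:
  i=0: ✗ (fails at j=1)
  i=1: ✗ (fails at j=1)
  i=2: ✓ (all of [2,4])
  i=3: ✗ (fails at j=5)
  i=4: ✗ (fails at j=5)
  i=5: ✗ (fails at j=5)
  i=6: ✗ (fails at j=6)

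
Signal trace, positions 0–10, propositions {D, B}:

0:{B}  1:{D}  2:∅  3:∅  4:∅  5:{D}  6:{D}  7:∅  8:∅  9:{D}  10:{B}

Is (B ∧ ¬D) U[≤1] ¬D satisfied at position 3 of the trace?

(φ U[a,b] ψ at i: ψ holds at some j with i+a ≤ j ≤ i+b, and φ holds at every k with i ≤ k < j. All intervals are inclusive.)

Need some j in [3,4] with ¬D, and (B ∧ ¬D) at every k in [3,j-1].
  j=3: ¬D holds; no prefix to check → satisfied.

True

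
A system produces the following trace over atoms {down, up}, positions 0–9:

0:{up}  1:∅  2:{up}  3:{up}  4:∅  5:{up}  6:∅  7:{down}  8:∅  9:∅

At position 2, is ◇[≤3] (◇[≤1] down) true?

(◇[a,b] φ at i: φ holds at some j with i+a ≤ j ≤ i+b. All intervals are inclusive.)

False

Check ◇[≤1] down at each j in [2,5]:
  j=2: fails (none in [2,3])
  j=3: fails (none in [3,4])
  j=4: fails (none in [4,5])
  j=5: fails (none in [5,6])
No position in the window satisfies it → formula fails.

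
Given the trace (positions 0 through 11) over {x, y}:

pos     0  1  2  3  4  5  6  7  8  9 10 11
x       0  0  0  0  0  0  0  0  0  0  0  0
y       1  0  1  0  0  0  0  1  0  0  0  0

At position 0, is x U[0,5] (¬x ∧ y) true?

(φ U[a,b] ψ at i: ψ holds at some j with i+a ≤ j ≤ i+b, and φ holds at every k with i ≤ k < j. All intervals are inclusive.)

Need some j in [0,5] with (¬x ∧ y), and x at every k in [0,j-1].
  j=0: (¬x ∧ y) holds; no prefix to check → satisfied.

Yes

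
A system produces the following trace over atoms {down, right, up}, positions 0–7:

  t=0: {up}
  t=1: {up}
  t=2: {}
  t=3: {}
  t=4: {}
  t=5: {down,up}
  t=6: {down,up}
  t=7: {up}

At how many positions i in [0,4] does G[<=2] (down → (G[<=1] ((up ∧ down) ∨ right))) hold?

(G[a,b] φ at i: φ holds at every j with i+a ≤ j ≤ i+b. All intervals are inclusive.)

4

Evaluate at each i in [0,4]:
  i=0: ✓ (all of [0,2])
  i=1: ✓ (all of [1,3])
  i=2: ✓ (all of [2,4])
  i=3: ✓ (all of [3,5])
  i=4: ✗ (fails at j=6)
Positions where it holds: {0, 1, 2, 3} → 4.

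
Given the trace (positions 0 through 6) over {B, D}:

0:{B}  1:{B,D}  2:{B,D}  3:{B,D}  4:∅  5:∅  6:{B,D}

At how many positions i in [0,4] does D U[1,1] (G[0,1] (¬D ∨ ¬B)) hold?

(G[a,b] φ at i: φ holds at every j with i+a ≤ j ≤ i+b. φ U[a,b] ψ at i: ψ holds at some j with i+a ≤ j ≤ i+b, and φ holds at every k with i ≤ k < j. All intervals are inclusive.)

1

Evaluate at each i in [0,4]:
  i=0: ✗ (no rhs in [1,1])
  i=1: ✗ (no rhs in [2,2])
  i=2: ✗ (no rhs in [3,3])
  i=3: ✓ (rhs at j=4; lhs holds on [3,3])
  i=4: ✗ (no rhs in [5,5])
Positions where it holds: {3} → 1.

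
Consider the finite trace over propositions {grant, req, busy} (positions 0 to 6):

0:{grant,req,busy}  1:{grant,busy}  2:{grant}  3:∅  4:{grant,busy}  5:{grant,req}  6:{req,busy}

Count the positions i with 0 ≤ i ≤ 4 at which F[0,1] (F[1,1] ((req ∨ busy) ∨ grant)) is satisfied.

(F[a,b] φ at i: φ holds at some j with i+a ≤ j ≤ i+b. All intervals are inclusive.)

Evaluate at each i in [0,4]:
  i=0: ✓ (witness j=0)
  i=1: ✓ (witness j=1)
  i=2: ✓ (witness j=3)
  i=3: ✓ (witness j=3)
  i=4: ✓ (witness j=4)
Positions where it holds: {0, 1, 2, 3, 4} → 5.

5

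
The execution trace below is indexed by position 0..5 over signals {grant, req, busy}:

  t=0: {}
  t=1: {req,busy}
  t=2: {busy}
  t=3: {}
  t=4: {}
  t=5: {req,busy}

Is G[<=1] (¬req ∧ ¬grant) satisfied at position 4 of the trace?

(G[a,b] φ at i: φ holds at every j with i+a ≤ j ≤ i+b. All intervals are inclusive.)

False

Check (¬req ∧ ¬grant) at every j in [4,5]:
  j=4: true
  j=5: false
Fails at j=5 → formula fails.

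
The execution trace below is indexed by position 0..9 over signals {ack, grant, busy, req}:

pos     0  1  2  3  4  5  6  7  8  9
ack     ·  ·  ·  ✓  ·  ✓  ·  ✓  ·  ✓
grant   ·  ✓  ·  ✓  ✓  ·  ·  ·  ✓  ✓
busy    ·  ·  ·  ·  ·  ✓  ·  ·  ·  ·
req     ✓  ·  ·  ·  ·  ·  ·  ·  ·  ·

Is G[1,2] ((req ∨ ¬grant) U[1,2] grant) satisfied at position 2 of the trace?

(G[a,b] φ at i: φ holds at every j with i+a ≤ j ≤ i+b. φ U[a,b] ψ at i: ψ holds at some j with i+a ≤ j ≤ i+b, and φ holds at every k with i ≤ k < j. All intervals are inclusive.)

False

Check ((req ∨ ¬grant) U[1,2] grant) at every j in [3,4]:
  j=3: fails
  j=4: fails
Fails at j=3 → formula fails.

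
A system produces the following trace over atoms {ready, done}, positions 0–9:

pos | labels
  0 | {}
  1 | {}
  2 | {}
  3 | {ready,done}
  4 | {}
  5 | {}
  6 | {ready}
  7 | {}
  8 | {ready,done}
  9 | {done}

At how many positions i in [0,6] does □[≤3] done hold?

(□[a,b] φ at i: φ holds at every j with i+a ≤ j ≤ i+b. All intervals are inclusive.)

Evaluate at each i in [0,6]:
  i=0: ✗ (fails at j=0)
  i=1: ✗ (fails at j=1)
  i=2: ✗ (fails at j=2)
  i=3: ✗ (fails at j=4)
  i=4: ✗ (fails at j=4)
  i=5: ✗ (fails at j=5)
  i=6: ✗ (fails at j=6)
Positions where it holds: {} → 0.

0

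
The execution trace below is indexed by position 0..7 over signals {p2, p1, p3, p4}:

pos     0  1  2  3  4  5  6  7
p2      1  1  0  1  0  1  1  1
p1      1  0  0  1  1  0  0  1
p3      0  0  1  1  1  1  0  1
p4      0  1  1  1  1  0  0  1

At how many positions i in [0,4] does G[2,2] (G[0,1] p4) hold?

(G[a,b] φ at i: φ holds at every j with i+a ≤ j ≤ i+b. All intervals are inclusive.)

Evaluate at each i in [0,4]:
  i=0: ✓ (all of [2,2])
  i=1: ✓ (all of [3,3])
  i=2: ✗ (fails at j=4)
  i=3: ✗ (fails at j=5)
  i=4: ✗ (fails at j=6)
Positions where it holds: {0, 1} → 2.

2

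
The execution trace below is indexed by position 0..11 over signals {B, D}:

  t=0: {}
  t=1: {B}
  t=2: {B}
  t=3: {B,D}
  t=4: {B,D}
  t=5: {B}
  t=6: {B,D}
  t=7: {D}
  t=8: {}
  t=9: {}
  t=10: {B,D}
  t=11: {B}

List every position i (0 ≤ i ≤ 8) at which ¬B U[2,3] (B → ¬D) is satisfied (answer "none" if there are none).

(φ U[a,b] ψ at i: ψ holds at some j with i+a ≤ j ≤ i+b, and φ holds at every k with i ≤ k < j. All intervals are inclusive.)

Evaluate at each i in [0,8]:
  i=0: ✗ (lhs fails at k=1 before rhs at j=2)
  i=1: ✗ (no rhs in [3,4])
  i=2: ✗ (lhs fails at k=2 before rhs at j=5)
  i=3: ✗ (lhs fails at k=3 before rhs at j=5)
  i=4: ✗ (lhs fails at k=4 before rhs at j=7)
  i=5: ✗ (lhs fails at k=5 before rhs at j=7)
  i=6: ✗ (lhs fails at k=6 before rhs at j=8)
  i=7: ✓ (rhs at j=9; lhs holds on [7,8])
  i=8: ✗ (lhs fails at k=10 before rhs at j=11)

7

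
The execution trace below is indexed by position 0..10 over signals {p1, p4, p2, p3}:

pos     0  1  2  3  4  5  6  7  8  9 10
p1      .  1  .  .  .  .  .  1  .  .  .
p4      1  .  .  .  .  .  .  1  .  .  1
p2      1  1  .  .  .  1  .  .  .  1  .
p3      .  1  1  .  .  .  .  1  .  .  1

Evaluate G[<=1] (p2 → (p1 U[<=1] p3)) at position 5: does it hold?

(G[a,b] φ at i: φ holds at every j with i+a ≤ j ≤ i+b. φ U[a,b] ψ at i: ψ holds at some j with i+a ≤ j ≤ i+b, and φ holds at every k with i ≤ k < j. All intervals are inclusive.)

Check (p2 → (p1 U[<=1] p3)) at every j in [5,6]:
  j=5: antecedent true; consequent fails → ✗
  j=6: antecedent false → ✓
Fails at j=5 → formula fails.

Does not hold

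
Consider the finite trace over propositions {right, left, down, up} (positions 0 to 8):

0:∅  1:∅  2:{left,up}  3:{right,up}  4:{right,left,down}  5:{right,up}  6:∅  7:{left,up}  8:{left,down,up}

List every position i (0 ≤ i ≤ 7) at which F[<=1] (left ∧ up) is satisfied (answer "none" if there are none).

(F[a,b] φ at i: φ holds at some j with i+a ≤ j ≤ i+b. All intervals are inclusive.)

1, 2, 6, 7

Evaluate at each i in [0,7]:
  i=0: ✗ (none in [0,1])
  i=1: ✓ (witness j=2)
  i=2: ✓ (witness j=2)
  i=3: ✗ (none in [3,4])
  i=4: ✗ (none in [4,5])
  i=5: ✗ (none in [5,6])
  i=6: ✓ (witness j=7)
  i=7: ✓ (witness j=7)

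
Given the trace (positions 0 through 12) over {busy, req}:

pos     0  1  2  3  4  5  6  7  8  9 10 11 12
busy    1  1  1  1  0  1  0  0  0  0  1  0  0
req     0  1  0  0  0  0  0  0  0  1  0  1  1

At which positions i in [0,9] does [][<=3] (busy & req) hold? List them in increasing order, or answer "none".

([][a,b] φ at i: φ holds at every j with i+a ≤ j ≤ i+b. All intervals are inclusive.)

none

Evaluate at each i in [0,9]:
  i=0: ✗ (fails at j=0)
  i=1: ✗ (fails at j=2)
  i=2: ✗ (fails at j=2)
  i=3: ✗ (fails at j=3)
  i=4: ✗ (fails at j=4)
  i=5: ✗ (fails at j=5)
  i=6: ✗ (fails at j=6)
  i=7: ✗ (fails at j=7)
  i=8: ✗ (fails at j=8)
  i=9: ✗ (fails at j=9)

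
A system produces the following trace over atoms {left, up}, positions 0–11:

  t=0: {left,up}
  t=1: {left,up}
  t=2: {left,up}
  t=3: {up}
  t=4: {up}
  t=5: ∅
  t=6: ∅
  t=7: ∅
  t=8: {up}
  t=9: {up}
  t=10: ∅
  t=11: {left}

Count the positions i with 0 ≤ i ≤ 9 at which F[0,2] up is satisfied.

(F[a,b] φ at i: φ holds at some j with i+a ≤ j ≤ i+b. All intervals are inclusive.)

Evaluate at each i in [0,9]:
  i=0: ✓ (witness j=0)
  i=1: ✓ (witness j=1)
  i=2: ✓ (witness j=2)
  i=3: ✓ (witness j=3)
  i=4: ✓ (witness j=4)
  i=5: ✗ (none in [5,7])
  i=6: ✓ (witness j=8)
  i=7: ✓ (witness j=8)
  i=8: ✓ (witness j=8)
  i=9: ✓ (witness j=9)
Positions where it holds: {0, 1, 2, 3, 4, 6, 7, 8, 9} → 9.

9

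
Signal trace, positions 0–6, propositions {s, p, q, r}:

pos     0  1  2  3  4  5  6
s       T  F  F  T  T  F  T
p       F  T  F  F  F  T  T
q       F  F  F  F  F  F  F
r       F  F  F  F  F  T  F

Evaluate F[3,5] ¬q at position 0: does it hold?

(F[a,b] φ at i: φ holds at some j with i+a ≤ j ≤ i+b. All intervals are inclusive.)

Yes

Check ¬q at each j in [3,5]:
  j=3: true
  j=4: true
  j=5: true
Found at j=3 → formula holds.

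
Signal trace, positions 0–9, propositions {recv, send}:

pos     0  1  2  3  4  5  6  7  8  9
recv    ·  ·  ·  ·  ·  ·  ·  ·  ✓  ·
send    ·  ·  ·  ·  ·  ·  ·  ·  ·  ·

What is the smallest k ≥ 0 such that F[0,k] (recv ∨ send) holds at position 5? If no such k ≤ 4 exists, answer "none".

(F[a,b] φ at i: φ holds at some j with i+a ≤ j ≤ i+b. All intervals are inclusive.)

3

Scan j = 5,6,… for (recv ∨ send):
  j=5: fails
  j=6: fails
  j=7: fails
  j=8: holds
First hit at j=8, so smallest k = 8-5 = 3.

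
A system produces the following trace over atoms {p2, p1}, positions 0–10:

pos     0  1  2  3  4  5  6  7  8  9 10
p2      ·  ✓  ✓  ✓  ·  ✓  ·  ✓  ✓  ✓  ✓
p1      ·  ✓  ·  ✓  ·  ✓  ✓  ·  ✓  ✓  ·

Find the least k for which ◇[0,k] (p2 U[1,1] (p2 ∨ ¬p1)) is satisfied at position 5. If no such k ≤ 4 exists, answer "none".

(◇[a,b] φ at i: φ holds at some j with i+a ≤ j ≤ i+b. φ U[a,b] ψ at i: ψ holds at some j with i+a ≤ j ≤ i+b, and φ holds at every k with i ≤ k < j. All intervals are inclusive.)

2

Scan j = 5,6,… for (p2 U[1,1] (p2 ∨ ¬p1)):
  j=5: fails
  j=6: fails
  j=7: holds
First hit at j=7, so smallest k = 7-5 = 2.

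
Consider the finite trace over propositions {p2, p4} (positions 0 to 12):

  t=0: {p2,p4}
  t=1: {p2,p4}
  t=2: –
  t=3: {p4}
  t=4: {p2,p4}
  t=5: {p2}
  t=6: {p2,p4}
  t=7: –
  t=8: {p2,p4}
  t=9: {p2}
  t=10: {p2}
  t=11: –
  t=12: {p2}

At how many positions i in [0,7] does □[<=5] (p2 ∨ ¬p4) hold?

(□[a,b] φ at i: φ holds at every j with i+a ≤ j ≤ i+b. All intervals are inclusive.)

4

Evaluate at each i in [0,7]:
  i=0: ✗ (fails at j=3)
  i=1: ✗ (fails at j=3)
  i=2: ✗ (fails at j=3)
  i=3: ✗ (fails at j=3)
  i=4: ✓ (all of [4,9])
  i=5: ✓ (all of [5,10])
  i=6: ✓ (all of [6,11])
  i=7: ✓ (all of [7,12])
Positions where it holds: {4, 5, 6, 7} → 4.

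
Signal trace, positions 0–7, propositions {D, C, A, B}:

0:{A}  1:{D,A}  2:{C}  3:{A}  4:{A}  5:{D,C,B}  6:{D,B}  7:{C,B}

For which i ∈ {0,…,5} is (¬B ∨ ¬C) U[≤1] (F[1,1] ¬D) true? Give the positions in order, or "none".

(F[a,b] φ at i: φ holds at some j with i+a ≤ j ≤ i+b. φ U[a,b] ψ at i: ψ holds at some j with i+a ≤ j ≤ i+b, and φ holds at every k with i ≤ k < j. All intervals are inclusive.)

0, 1, 2, 3

Evaluate at each i in [0,5]:
  i=0: ✓ (rhs at j=1; lhs holds on [0,0])
  i=1: ✓ (rhs at j=1)
  i=2: ✓ (rhs at j=2)
  i=3: ✓ (rhs at j=3)
  i=4: ✗ (no rhs in [4,5])
  i=5: ✗ (lhs fails at k=5 before rhs at j=6)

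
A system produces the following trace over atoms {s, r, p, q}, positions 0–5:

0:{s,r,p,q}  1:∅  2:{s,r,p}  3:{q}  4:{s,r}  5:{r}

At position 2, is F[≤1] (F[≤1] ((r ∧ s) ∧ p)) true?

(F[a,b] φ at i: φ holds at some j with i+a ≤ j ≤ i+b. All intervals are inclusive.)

Check F[≤1] ((r ∧ s) ∧ p) at each j in [2,3]:
  j=2: holds (witness at 2)
  j=3: fails (none in [3,4])
Found at j=2 → formula holds.

True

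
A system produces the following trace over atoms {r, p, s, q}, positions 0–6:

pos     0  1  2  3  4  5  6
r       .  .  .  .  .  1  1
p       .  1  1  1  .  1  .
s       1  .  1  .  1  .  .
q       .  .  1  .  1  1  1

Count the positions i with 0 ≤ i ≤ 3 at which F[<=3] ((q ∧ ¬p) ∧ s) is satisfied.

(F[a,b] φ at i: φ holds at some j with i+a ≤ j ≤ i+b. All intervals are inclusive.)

3

Evaluate at each i in [0,3]:
  i=0: ✗ (none in [0,3])
  i=1: ✓ (witness j=4)
  i=2: ✓ (witness j=4)
  i=3: ✓ (witness j=4)
Positions where it holds: {1, 2, 3} → 3.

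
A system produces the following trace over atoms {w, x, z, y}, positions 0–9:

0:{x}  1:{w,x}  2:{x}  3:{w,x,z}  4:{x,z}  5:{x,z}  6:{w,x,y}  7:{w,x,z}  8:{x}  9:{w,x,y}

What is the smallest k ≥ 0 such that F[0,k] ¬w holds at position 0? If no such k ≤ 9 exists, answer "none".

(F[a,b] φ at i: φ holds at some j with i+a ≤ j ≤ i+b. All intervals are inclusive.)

Scan j = 0,1,… for ¬w:
  j=0: holds
First hit at j=0, so smallest k = 0-0 = 0.

0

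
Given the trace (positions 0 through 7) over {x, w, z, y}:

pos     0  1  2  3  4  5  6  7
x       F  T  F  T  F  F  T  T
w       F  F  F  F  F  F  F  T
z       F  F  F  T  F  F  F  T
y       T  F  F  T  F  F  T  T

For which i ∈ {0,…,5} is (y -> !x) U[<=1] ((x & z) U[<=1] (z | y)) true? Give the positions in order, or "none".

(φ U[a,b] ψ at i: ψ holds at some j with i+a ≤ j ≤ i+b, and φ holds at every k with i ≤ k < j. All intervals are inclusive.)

0, 2, 3, 5

Evaluate at each i in [0,5]:
  i=0: ✓ (rhs at j=0)
  i=1: ✗ (no rhs in [1,2])
  i=2: ✓ (rhs at j=3; lhs holds on [2,2])
  i=3: ✓ (rhs at j=3)
  i=4: ✗ (no rhs in [4,5])
  i=5: ✓ (rhs at j=6; lhs holds on [5,5])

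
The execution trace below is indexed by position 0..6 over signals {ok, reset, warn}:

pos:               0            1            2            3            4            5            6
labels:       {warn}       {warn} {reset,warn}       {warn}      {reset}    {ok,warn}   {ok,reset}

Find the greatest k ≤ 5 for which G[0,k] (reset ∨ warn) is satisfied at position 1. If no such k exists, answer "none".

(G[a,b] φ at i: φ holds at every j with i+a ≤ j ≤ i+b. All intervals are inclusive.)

5

(reset ∨ warn) must hold from j=1 onward; find where it first fails.
  j=1: holds
  j=2: holds
  j=3: holds
  j=4: holds
  j=5: holds
  j=6: holds
Holds through j=6; largest k = 5.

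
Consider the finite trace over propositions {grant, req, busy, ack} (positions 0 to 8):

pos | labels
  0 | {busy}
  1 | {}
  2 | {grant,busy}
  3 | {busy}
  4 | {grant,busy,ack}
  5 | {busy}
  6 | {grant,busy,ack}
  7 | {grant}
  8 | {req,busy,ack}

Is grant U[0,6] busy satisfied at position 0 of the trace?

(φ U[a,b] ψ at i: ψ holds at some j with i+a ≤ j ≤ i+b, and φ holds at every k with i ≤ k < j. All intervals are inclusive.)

True

Need some j in [0,6] with busy, and grant at every k in [0,j-1].
  j=0: busy holds; no prefix to check → satisfied.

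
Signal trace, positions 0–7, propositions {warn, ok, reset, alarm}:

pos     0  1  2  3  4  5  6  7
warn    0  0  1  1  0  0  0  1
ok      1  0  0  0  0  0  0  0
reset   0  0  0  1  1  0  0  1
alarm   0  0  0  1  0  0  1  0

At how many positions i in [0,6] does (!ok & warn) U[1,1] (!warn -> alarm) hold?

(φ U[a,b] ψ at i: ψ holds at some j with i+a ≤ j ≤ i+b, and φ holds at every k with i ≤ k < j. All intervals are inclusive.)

Evaluate at each i in [0,6]:
  i=0: ✗ (no rhs in [1,1])
  i=1: ✗ (lhs fails at k=1 before rhs at j=2)
  i=2: ✓ (rhs at j=3; lhs holds on [2,2])
  i=3: ✗ (no rhs in [4,4])
  i=4: ✗ (no rhs in [5,5])
  i=5: ✗ (lhs fails at k=5 before rhs at j=6)
  i=6: ✗ (lhs fails at k=6 before rhs at j=7)
Positions where it holds: {2} → 1.

1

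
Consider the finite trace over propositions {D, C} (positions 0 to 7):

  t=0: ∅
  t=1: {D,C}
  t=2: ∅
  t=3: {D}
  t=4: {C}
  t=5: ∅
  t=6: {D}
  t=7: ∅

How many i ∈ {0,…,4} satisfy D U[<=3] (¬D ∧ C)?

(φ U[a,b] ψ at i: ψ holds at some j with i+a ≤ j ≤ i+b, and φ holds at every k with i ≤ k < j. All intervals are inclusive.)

2

Evaluate at each i in [0,4]:
  i=0: ✗ (no rhs in [0,3])
  i=1: ✗ (lhs fails at k=2 before rhs at j=4)
  i=2: ✗ (lhs fails at k=2 before rhs at j=4)
  i=3: ✓ (rhs at j=4; lhs holds on [3,3])
  i=4: ✓ (rhs at j=4)
Positions where it holds: {3, 4} → 2.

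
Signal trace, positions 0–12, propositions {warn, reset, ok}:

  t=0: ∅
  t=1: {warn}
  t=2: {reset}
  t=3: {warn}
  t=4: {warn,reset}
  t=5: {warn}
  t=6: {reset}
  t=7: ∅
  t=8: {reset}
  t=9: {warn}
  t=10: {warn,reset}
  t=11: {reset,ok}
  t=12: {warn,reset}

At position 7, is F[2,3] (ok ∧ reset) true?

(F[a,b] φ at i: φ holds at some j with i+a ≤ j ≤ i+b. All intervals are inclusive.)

Check (ok ∧ reset) at each j in [9,10]:
  j=9: false
  j=10: false
No position in the window satisfies it → formula fails.

No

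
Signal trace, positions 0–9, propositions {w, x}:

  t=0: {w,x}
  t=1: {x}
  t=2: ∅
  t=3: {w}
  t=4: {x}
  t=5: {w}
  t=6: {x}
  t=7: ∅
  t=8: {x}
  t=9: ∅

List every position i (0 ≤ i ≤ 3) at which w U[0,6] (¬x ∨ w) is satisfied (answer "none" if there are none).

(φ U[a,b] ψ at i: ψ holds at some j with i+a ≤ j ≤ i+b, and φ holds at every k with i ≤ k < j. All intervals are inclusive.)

0, 2, 3

Evaluate at each i in [0,3]:
  i=0: ✓ (rhs at j=0)
  i=1: ✗ (lhs fails at k=1 before rhs at j=2)
  i=2: ✓ (rhs at j=2)
  i=3: ✓ (rhs at j=3)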